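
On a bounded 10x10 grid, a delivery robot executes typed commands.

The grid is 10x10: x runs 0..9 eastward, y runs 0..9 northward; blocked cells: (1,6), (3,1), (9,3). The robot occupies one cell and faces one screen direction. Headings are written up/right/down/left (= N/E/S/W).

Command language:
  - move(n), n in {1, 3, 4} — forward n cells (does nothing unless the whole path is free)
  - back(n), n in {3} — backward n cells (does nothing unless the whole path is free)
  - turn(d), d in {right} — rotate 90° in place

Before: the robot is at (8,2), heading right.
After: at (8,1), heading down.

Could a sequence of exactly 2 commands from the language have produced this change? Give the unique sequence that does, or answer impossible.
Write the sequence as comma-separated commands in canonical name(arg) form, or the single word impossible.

key: cell and facing (now S) both changed — the 2 commands mix motion and turning
initial: at (8,2), heading right
t=1 turn(right) ⇒ at (8,2), heading down
t=2 move(1) ⇒ at (8,1), heading down
no rival 2-sequence matches.

turn(right), move(1)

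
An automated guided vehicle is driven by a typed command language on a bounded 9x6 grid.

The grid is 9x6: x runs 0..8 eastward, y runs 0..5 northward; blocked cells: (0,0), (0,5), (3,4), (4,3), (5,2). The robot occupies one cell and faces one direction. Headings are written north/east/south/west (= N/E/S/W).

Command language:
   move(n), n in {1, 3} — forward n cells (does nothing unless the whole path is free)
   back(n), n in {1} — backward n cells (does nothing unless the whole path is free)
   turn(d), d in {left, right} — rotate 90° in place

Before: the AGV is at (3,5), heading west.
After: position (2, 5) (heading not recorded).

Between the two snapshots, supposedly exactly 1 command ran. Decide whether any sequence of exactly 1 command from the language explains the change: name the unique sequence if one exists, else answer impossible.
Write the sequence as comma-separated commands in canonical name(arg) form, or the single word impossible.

start: at (3,5), heading west
t=1 move(1) ⇒ at (2,5), heading west
all 5 alternatives checked — unique.

move(1)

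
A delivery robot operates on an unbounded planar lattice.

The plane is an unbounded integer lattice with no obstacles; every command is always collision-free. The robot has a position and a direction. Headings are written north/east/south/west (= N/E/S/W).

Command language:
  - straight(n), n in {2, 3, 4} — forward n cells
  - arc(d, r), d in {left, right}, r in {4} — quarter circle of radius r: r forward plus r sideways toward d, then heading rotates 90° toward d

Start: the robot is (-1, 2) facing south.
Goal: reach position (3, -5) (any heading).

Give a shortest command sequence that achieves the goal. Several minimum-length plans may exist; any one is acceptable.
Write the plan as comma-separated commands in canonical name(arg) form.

initial: (-1, 2) facing south
step 1 (straight(3)): (-1, -1) facing south
step 2 (arc(left, 4)): (3, -5) facing east
nothing shorter than 2 reaches the goal.

straight(3), arc(left, 4)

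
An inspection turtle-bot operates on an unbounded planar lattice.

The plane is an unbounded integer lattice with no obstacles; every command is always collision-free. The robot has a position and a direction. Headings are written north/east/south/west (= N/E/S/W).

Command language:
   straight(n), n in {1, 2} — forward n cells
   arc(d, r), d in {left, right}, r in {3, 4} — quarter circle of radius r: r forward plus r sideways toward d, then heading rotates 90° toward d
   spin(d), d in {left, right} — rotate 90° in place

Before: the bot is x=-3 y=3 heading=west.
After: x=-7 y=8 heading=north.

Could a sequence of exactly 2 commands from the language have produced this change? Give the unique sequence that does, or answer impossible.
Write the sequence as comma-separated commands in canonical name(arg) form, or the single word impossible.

key: running straight(1) before arc(right, 4) would end elsewhere — order is forced
initial: x=-3 y=3 heading=west
1. arc(right, 4) → x=-7 y=7 heading=north
2. straight(1) → x=-7 y=8 heading=north
uniquely the one of 64 2-step routes that fits.

arc(right, 4), straight(1)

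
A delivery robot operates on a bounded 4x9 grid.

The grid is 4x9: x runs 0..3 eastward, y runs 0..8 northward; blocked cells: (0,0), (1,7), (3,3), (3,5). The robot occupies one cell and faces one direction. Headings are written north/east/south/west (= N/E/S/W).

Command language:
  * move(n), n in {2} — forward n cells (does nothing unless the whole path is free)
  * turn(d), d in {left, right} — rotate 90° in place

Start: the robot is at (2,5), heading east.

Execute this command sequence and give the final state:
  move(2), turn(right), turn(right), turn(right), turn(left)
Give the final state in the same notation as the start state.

at (2,5), heading west

t0: at (2,5), heading east
1. move(2) → at (2,5), heading east
2. turn(right) → at (2,5), heading south
3. turn(right) → at (2,5), heading west
4. turn(right) → at (2,5), heading north
5. turn(left) → at (2,5), heading west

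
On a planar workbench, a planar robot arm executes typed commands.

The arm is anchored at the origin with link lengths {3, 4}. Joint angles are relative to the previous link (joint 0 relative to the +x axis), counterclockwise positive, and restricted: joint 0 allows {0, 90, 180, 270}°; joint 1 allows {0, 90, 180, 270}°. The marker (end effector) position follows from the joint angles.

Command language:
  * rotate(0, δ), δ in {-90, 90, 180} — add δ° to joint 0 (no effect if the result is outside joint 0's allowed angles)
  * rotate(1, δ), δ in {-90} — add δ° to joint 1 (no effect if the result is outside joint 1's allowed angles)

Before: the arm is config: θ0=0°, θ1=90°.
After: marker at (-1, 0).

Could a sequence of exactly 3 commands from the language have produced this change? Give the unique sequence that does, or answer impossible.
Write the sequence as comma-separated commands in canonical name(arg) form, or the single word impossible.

t0: config: θ0=0°, θ1=90°
step 1 (rotate(1, -90)): config: θ0=0°, θ1=0°
step 2 (rotate(1, -90)): config: θ0=0°, θ1=270°
step 3 (rotate(1, -90)): config: θ0=0°, θ1=180°
all 64 alternatives checked — unique.

rotate(1, -90), rotate(1, -90), rotate(1, -90)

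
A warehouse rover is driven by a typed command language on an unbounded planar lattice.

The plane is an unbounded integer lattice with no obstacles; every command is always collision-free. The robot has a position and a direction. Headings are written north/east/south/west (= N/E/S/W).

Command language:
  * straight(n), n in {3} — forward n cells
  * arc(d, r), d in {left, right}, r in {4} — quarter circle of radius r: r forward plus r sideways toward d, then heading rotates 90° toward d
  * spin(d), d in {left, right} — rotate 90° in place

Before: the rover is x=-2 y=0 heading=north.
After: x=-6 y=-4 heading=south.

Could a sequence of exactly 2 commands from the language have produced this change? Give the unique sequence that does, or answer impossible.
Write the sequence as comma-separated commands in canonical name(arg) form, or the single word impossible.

spin(left), arc(left, 4)

key: running arc(left, 4) before spin(left) would end elsewhere — order is forced
t0: x=-2 y=0 heading=north
[1] after spin(left): x=-2 y=0 heading=west
[2] after arc(left, 4): x=-6 y=-4 heading=south
all 25 alternatives checked — unique.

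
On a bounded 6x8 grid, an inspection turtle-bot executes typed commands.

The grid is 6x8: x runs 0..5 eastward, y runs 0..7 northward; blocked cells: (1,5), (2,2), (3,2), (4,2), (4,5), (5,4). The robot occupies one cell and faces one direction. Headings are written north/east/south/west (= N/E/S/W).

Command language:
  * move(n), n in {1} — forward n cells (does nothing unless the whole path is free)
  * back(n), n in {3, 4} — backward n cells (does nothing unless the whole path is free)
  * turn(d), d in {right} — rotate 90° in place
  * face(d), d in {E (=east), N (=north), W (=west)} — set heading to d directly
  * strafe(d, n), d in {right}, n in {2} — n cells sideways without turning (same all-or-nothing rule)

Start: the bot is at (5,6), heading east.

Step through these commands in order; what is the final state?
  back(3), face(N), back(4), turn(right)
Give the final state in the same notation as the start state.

start: at (5,6), heading east
t=1 back(3) ⇒ at (2,6), heading east
t=2 face(N) ⇒ at (2,6), heading north
t=3 back(4) ⇒ at (2,6), heading north
t=4 turn(right) ⇒ at (2,6), heading east

at (2,6), heading east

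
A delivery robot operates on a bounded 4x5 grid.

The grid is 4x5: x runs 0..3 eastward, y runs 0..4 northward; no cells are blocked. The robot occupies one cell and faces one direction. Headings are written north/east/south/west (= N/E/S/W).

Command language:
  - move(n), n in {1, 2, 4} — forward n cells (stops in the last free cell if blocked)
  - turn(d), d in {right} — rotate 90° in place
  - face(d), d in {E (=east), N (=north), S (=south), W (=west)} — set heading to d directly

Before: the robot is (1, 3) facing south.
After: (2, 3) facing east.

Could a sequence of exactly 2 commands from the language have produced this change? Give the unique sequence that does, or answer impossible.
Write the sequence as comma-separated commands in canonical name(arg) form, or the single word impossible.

face(E), move(1)

key: running move(1) before face(E) would end elsewhere — order is forced
from: (1, 3) facing south
t=1 face(E) ⇒ (1, 3) facing east
t=2 move(1) ⇒ (2, 3) facing east
no rival 2-sequence matches.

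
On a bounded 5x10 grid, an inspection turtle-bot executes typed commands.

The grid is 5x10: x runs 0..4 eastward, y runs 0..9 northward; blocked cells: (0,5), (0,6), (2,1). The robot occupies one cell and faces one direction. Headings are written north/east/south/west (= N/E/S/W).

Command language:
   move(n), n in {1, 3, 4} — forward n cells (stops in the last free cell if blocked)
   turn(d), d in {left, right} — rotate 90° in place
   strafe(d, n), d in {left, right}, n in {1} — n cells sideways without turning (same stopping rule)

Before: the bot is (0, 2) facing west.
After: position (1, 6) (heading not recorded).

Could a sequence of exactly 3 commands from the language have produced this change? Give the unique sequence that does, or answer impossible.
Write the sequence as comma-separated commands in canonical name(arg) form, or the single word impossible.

turn(right), strafe(right, 1), move(4)

key: running move(4) before turn(right) would end elsewhere — order is forced
from: (0, 2) facing west
[1] after turn(right): (0, 2) facing north
[2] after strafe(right, 1): (1, 2) facing north
[3] after move(4): (1, 6) facing north
all 343 alternatives checked — unique.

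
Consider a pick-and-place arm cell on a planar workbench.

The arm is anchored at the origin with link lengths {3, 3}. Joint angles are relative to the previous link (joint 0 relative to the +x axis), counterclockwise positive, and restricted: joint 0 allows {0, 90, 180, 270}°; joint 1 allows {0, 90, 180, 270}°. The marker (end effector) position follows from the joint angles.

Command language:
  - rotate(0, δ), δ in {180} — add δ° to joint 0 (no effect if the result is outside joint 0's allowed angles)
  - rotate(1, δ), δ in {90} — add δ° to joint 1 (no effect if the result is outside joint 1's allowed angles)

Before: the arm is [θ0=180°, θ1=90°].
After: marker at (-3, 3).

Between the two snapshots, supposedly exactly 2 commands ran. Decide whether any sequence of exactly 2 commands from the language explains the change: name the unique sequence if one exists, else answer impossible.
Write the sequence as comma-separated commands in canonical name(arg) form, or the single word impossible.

rotate(1, 90), rotate(1, 90)

initial: [θ0=180°, θ1=90°]
1. rotate(1, 90) → [θ0=180°, θ1=180°]
2. rotate(1, 90) → [θ0=180°, θ1=270°]
uniquely the one of 4 2-step routes that fits.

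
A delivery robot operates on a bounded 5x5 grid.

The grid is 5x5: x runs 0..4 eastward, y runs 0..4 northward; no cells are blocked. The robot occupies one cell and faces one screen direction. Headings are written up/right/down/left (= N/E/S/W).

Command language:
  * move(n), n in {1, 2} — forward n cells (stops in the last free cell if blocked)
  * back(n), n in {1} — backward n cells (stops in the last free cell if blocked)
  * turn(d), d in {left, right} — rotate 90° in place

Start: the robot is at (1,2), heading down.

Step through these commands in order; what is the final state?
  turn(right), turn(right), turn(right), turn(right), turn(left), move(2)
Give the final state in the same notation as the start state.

from: at (1,2), heading down
[1] after turn(right): at (1,2), heading left
[2] after turn(right): at (1,2), heading up
[3] after turn(right): at (1,2), heading right
[4] after turn(right): at (1,2), heading down
[5] after turn(left): at (1,2), heading right
[6] after move(2): at (3,2), heading right

at (3,2), heading right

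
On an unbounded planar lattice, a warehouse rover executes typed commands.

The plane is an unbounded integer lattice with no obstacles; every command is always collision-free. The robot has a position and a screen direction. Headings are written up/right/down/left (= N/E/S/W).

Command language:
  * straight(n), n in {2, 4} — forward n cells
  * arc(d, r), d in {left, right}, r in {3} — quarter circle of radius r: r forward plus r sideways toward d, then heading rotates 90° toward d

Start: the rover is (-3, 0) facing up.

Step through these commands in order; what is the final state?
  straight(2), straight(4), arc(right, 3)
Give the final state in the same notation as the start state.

(0, 9) facing right

begin: (-3, 0) facing up
1. straight(2) → (-3, 2) facing up
2. straight(4) → (-3, 6) facing up
3. arc(right, 3) → (0, 9) facing right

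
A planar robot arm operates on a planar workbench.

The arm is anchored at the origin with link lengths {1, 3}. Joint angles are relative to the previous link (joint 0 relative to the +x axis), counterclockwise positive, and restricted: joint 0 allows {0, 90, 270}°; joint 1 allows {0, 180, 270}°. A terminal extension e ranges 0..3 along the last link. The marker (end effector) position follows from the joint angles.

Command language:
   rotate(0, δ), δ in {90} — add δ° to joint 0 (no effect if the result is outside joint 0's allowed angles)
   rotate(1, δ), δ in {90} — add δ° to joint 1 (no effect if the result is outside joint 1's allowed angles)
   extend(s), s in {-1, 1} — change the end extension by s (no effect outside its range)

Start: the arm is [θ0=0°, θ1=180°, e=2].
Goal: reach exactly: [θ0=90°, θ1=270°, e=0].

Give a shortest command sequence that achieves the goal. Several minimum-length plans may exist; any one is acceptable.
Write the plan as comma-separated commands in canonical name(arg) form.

extend(-1), extend(-1), rotate(1, 90), rotate(0, 90)

begin: [θ0=0°, θ1=180°, e=2]
step 1 (extend(-1)): [θ0=0°, θ1=180°, e=1]
step 2 (extend(-1)): [θ0=0°, θ1=180°, e=0]
step 3 (rotate(1, 90)): [θ0=0°, θ1=270°, e=0]
step 4 (rotate(0, 90)): [θ0=90°, θ1=270°, e=0]
nothing shorter than 4 reaches the goal.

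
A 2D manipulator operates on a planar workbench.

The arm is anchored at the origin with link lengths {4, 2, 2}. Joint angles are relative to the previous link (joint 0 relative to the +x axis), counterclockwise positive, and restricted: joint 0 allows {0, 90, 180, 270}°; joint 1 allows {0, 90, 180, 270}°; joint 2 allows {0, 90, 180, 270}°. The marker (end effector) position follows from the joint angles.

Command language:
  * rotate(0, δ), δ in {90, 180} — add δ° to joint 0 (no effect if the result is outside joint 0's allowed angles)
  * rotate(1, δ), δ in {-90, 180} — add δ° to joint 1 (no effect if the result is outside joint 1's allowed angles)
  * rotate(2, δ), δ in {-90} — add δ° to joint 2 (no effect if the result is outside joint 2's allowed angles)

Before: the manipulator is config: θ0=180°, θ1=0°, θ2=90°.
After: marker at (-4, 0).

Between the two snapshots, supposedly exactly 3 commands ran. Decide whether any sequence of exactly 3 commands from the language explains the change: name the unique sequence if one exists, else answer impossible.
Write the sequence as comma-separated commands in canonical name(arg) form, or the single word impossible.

rotate(2, -90), rotate(2, -90), rotate(2, -90)

begin: config: θ0=180°, θ1=0°, θ2=90°
1. rotate(2, -90) → config: θ0=180°, θ1=0°, θ2=0°
2. rotate(2, -90) → config: θ0=180°, θ1=0°, θ2=270°
3. rotate(2, -90) → config: θ0=180°, θ1=0°, θ2=180°
no rival 3-sequence matches.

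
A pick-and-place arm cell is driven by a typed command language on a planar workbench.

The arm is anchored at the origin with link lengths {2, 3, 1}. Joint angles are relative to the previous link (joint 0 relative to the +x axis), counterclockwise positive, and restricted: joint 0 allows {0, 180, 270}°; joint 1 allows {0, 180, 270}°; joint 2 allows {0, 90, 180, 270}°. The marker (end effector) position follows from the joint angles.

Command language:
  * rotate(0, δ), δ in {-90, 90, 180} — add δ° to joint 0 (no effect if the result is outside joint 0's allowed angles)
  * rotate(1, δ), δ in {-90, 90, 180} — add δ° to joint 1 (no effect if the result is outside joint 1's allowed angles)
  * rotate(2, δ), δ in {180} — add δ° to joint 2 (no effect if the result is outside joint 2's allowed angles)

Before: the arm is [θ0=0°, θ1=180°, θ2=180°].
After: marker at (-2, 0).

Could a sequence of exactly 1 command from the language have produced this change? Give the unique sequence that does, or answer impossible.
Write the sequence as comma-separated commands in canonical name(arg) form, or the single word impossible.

start: [θ0=0°, θ1=180°, θ2=180°]
step 1 (rotate(2, 180)): [θ0=0°, θ1=180°, θ2=0°]
all 7 alternatives checked — unique.

rotate(2, 180)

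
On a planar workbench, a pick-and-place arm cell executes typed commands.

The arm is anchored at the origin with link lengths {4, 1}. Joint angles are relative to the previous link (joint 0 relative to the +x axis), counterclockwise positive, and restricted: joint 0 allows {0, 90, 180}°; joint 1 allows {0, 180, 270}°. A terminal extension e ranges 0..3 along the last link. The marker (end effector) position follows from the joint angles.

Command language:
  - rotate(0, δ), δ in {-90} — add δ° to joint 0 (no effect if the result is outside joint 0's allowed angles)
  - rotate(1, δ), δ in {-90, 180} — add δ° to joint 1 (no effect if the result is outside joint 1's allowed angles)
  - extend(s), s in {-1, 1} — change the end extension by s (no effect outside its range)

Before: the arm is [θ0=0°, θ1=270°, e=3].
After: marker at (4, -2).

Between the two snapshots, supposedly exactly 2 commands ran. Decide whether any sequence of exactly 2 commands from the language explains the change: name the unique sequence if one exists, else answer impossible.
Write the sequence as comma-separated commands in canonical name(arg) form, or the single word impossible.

t0: [θ0=0°, θ1=270°, e=3]
step 1 (extend(-1)): [θ0=0°, θ1=270°, e=2]
step 2 (extend(-1)): [θ0=0°, θ1=270°, e=1]
no rival 2-sequence matches.

extend(-1), extend(-1)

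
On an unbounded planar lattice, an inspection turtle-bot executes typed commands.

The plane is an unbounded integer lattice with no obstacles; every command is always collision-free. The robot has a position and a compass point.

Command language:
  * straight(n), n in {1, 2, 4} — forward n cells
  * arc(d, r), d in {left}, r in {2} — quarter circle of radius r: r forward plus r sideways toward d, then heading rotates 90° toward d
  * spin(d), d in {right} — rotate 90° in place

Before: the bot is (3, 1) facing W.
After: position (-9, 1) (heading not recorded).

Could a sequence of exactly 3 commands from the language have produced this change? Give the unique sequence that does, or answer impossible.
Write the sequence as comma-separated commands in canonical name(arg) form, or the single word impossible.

straight(4), straight(4), straight(4)

start: (3, 1) facing W
step 1 (straight(4)): (-1, 1) facing W
step 2 (straight(4)): (-5, 1) facing W
step 3 (straight(4)): (-9, 1) facing W
no other 3-command option fits: unique.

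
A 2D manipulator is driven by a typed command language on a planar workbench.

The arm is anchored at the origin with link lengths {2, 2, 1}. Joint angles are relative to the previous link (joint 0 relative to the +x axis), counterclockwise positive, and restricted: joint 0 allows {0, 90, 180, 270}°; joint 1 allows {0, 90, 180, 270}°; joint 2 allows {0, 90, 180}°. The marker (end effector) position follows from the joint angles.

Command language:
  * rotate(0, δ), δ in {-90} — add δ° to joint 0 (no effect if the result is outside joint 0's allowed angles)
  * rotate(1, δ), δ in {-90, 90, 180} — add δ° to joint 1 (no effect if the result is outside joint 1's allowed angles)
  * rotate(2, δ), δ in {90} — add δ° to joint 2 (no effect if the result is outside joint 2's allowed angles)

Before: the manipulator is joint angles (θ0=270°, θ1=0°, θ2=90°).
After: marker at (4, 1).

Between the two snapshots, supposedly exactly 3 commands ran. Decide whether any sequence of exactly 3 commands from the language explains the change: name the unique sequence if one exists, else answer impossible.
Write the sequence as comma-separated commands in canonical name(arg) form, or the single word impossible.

t0: joint angles (θ0=270°, θ1=0°, θ2=90°)
step 1 (rotate(0, -90)): joint angles (θ0=180°, θ1=0°, θ2=90°)
step 2 (rotate(0, -90)): joint angles (θ0=90°, θ1=0°, θ2=90°)
step 3 (rotate(0, -90)): joint angles (θ0=0°, θ1=0°, θ2=90°)
no rival 3-sequence matches.

rotate(0, -90), rotate(0, -90), rotate(0, -90)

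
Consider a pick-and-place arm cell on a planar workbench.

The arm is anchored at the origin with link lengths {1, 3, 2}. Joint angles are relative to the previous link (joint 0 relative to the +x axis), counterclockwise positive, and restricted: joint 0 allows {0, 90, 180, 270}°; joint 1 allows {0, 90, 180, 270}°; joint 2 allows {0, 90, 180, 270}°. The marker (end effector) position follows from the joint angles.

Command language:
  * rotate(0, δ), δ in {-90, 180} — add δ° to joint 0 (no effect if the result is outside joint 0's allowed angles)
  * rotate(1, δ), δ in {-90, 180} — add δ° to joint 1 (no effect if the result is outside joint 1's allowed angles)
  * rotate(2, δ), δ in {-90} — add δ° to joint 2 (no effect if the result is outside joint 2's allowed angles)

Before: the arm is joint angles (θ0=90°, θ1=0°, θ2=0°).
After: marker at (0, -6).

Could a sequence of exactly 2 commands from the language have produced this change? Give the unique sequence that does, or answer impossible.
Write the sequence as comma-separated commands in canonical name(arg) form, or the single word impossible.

initial: joint angles (θ0=90°, θ1=0°, θ2=0°)
t=1 rotate(0, -90) ⇒ joint angles (θ0=0°, θ1=0°, θ2=0°)
t=2 rotate(0, -90) ⇒ joint angles (θ0=270°, θ1=0°, θ2=0°)
no rival 2-sequence matches.

rotate(0, -90), rotate(0, -90)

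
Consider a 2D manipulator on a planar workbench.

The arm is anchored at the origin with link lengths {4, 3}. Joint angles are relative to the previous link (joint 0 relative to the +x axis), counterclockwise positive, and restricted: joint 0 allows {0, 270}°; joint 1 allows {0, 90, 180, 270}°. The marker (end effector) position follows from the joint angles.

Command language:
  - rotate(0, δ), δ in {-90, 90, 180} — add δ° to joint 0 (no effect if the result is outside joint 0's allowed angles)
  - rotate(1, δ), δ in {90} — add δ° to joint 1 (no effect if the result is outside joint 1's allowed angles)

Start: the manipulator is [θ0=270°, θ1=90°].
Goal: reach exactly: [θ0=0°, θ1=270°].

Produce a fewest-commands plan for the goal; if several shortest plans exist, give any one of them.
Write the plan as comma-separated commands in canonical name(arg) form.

initial: [θ0=270°, θ1=90°]
[1] after rotate(0, 90): [θ0=0°, θ1=90°]
[2] after rotate(1, 90): [θ0=0°, θ1=180°]
[3] after rotate(1, 90): [θ0=0°, θ1=270°]
minimal: 3 command(s), checked below 3.

rotate(0, 90), rotate(1, 90), rotate(1, 90)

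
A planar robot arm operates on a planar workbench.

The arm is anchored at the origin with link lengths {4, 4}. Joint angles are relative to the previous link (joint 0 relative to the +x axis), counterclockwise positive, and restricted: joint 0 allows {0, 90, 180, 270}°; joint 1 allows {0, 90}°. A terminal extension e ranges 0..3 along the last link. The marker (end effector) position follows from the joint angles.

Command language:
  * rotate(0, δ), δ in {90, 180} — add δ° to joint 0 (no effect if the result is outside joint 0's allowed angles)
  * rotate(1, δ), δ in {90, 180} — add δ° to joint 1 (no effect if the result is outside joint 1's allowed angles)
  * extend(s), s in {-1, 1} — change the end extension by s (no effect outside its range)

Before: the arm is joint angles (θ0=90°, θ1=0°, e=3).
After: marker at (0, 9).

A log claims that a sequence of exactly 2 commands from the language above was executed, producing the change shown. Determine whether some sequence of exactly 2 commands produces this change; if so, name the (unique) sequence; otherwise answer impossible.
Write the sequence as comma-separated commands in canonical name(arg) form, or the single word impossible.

begin: joint angles (θ0=90°, θ1=0°, e=3)
1. extend(-1) → joint angles (θ0=90°, θ1=0°, e=2)
2. extend(-1) → joint angles (θ0=90°, θ1=0°, e=1)
no rival 2-sequence matches.

extend(-1), extend(-1)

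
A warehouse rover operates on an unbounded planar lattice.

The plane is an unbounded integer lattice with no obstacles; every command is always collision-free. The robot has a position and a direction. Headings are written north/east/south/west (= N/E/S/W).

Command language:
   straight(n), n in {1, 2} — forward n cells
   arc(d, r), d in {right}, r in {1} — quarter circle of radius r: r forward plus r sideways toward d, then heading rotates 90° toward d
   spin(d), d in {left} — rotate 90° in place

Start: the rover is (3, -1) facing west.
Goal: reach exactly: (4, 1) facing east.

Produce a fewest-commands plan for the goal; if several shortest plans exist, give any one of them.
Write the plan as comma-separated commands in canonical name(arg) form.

arc(right, 1), arc(right, 1), straight(1)

t0: (3, -1) facing west
1. arc(right, 1) → (2, 0) facing north
2. arc(right, 1) → (3, 1) facing east
3. straight(1) → (4, 1) facing east
nothing shorter than 3 reaches the goal.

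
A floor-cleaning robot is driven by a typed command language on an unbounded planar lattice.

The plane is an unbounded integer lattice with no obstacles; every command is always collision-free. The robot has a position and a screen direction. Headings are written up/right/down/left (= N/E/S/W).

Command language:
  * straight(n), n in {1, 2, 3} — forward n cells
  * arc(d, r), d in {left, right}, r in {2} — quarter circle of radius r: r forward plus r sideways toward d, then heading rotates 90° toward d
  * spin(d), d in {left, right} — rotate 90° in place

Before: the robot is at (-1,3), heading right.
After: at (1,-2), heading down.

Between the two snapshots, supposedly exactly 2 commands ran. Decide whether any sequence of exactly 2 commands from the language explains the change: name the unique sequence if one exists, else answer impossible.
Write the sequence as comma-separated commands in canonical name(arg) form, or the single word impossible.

key: order matters: swapping arc(right, 2) and straight(3) lands elsewhere
from: at (-1,3), heading right
[1] after arc(right, 2): at (1,1), heading down
[2] after straight(3): at (1,-2), heading down
no rival 2-sequence matches.

arc(right, 2), straight(3)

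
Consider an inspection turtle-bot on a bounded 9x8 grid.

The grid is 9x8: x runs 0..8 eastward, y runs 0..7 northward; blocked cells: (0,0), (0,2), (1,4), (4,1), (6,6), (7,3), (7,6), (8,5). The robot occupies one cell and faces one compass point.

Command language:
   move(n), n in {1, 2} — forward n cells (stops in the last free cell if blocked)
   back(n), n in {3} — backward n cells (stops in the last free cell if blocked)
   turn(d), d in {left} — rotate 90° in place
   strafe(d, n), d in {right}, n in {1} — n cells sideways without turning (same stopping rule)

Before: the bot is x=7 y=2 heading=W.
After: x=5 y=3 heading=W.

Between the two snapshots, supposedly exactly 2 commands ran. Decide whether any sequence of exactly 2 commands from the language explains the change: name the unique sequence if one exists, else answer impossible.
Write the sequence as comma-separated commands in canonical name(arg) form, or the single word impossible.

move(2), strafe(right, 1)

key: order matters: swapping move(2) and strafe(right, 1) lands elsewhere
t0: x=7 y=2 heading=W
[1] after move(2): x=5 y=2 heading=W
[2] after strafe(right, 1): x=5 y=3 heading=W
no rival 2-sequence matches.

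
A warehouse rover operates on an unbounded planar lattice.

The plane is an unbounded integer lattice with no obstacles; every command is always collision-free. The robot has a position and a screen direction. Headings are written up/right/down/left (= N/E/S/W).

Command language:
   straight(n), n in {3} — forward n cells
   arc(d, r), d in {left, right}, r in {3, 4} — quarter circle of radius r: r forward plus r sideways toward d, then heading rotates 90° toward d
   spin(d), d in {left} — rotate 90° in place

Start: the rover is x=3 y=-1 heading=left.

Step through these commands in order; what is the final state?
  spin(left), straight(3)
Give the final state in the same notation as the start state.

x=3 y=-4 heading=down

initial: x=3 y=-1 heading=left
t=1 spin(left) ⇒ x=3 y=-1 heading=down
t=2 straight(3) ⇒ x=3 y=-4 heading=down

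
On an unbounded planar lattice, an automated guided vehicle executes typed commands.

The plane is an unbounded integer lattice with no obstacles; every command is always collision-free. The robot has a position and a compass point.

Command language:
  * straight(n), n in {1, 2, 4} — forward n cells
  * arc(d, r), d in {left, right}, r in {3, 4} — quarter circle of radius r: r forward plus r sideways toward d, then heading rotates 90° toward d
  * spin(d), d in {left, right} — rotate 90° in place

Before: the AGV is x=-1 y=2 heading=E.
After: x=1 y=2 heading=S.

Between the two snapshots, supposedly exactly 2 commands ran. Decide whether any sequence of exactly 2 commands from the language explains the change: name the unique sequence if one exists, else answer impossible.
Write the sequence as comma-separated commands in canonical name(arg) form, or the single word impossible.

straight(2), spin(right)

key: position moved to (1,2) AND the heading swung to S — translation plus rotation needed
from: x=-1 y=2 heading=E
[1] after straight(2): x=1 y=2 heading=E
[2] after spin(right): x=1 y=2 heading=S
no other 2-command option fits: unique.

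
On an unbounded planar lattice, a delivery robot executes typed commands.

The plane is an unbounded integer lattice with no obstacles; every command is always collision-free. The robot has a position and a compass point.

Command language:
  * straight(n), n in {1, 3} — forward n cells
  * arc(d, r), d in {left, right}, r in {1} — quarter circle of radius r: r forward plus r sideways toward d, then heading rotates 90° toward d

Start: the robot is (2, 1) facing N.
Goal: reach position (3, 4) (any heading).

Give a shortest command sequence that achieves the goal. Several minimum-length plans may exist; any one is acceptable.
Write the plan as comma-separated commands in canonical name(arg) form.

start: (2, 1) facing N
1. straight(1) → (2, 2) facing N
2. straight(1) → (2, 3) facing N
3. arc(right, 1) → (3, 4) facing E
shorter routes all fall short; 3 is best.

straight(1), straight(1), arc(right, 1)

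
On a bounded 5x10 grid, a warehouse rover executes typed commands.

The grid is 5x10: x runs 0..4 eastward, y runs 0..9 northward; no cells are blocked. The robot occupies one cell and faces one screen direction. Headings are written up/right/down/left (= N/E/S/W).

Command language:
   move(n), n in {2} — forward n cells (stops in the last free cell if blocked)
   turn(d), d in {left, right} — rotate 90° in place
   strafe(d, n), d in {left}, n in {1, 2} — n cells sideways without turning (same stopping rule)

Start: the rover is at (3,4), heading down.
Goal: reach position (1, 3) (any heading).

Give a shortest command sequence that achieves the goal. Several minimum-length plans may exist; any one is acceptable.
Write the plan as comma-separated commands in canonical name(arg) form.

start: at (3,4), heading down
step 1 (turn(right)): at (3,4), heading left
step 2 (move(2)): at (1,4), heading left
step 3 (strafe(left, 1)): at (1,3), heading left
minimal: 3 command(s), checked below 3.

turn(right), move(2), strafe(left, 1)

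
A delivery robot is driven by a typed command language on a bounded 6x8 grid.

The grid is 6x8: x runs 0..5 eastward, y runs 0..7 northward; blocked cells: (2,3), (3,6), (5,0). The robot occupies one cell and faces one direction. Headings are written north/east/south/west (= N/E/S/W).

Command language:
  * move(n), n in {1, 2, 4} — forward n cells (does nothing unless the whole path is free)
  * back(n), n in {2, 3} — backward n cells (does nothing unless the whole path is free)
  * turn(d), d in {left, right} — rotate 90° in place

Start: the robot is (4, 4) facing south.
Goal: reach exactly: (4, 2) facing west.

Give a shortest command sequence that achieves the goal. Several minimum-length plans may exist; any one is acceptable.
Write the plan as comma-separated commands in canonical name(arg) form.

initial: (4, 4) facing south
1. move(2) → (4, 2) facing south
2. turn(right) → (4, 2) facing west
no 1-step plan works, so 2 is optimal.

move(2), turn(right)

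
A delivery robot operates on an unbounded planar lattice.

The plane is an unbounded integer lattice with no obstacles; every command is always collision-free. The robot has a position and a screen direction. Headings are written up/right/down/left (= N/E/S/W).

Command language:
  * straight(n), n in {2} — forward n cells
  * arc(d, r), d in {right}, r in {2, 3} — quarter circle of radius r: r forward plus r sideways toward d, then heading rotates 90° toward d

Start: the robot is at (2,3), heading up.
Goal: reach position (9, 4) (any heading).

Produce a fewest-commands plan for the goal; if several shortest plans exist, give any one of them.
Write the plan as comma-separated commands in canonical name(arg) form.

start: at (2,3), heading up
1. arc(right, 3) → at (5,6), heading right
2. straight(2) → at (7,6), heading right
3. arc(right, 2) → at (9,4), heading down
shorter routes all fall short; 3 is best.

arc(right, 3), straight(2), arc(right, 2)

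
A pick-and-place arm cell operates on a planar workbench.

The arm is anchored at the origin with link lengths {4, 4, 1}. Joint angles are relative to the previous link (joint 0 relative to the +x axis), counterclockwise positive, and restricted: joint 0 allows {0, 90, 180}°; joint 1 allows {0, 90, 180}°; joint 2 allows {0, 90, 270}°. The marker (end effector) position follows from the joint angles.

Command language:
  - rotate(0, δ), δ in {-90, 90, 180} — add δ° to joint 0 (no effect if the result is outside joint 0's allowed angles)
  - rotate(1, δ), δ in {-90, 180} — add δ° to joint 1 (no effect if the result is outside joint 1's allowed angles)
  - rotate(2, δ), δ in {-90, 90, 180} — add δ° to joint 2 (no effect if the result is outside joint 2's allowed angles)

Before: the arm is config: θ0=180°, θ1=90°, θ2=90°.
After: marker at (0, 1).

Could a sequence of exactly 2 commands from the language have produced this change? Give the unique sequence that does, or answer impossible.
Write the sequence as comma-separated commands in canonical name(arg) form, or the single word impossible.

rotate(1, -90), rotate(1, 180)

key: running rotate(1, 180) before rotate(1, -90) would end elsewhere — order is forced
initial: config: θ0=180°, θ1=90°, θ2=90°
t=1 rotate(1, -90) ⇒ config: θ0=180°, θ1=0°, θ2=90°
t=2 rotate(1, 180) ⇒ config: θ0=180°, θ1=180°, θ2=90°
no other 2-command option fits: unique.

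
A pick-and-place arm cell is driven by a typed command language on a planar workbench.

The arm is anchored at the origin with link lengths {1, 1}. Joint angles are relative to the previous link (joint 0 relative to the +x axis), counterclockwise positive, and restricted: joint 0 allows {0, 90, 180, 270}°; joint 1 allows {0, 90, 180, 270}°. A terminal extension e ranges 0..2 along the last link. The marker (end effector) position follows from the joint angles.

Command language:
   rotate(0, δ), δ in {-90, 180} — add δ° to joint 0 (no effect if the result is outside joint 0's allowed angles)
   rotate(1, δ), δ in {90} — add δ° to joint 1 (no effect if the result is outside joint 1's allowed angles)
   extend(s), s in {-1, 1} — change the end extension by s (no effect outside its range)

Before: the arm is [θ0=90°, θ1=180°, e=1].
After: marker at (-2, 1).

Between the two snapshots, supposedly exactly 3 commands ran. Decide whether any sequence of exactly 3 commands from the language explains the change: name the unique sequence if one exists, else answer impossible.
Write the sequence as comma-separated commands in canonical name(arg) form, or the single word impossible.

initial: [θ0=90°, θ1=180°, e=1]
1. rotate(1, 90) → [θ0=90°, θ1=270°, e=1]
2. rotate(1, 90) → [θ0=90°, θ1=0°, e=1]
3. rotate(1, 90) → [θ0=90°, θ1=90°, e=1]
all 125 alternatives checked — unique.

rotate(1, 90), rotate(1, 90), rotate(1, 90)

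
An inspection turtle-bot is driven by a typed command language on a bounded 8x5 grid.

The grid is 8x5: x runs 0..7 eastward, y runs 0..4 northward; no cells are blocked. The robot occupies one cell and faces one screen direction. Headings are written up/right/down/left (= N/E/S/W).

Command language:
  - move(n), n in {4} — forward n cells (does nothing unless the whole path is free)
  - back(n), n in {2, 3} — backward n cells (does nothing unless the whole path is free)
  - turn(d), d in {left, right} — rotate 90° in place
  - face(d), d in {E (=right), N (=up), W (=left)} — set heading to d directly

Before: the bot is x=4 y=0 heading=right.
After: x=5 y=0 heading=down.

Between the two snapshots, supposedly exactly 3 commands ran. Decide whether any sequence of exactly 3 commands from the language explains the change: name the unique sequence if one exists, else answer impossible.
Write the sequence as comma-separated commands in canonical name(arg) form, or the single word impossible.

key: cell and facing (now S) both changed — the 3 commands mix motion and turning
from: x=4 y=0 heading=right
t=1 back(3) ⇒ x=1 y=0 heading=right
t=2 move(4) ⇒ x=5 y=0 heading=right
t=3 turn(right) ⇒ x=5 y=0 heading=down
no other 3-command option fits: unique.

back(3), move(4), turn(right)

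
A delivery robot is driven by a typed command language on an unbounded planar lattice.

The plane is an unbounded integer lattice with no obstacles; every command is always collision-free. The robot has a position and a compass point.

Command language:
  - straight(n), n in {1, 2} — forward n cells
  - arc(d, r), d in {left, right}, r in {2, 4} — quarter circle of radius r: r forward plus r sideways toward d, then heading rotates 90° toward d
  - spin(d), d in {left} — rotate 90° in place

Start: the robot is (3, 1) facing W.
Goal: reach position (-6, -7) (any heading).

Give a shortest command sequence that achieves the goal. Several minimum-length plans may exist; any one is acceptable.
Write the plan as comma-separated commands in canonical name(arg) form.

from: (3, 1) facing W
1. straight(1) → (2, 1) facing W
2. arc(left, 4) → (-2, -3) facing S
3. arc(right, 4) → (-6, -7) facing W
shorter routes all fall short; 3 is best.

straight(1), arc(left, 4), arc(right, 4)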